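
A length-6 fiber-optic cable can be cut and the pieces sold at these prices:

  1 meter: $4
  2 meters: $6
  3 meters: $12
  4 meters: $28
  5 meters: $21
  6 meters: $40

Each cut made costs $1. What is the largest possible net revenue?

40

Build net[k] bottom-up: net[k] = max over allowed piece i of (p[i] + net[k−i]) − 1 per cut.
net[1] = 4
net[2] = 7  (first piece 1, then net[1]=4)
net[3] = 12
net[4] = 28
net[5] = 31  (first piece 1, then net[4]=28)
net[6] = 40
Best is to make no cuts and sell whole for $40.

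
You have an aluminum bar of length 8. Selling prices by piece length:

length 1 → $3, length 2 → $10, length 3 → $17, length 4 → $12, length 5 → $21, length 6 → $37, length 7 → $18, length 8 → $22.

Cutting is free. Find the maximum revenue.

Let v[k] be the best obtainable value from length k. For each k, try every first piece i and keep the best of price[i] + v[k−i].
v[1] = 3
v[2] = max(3+3, 10+0) = 10
v[3] = max(3+10, 10+3, 17+0) = 17
v[4] = max(3+17, 10+10, 17+3, 12+0) = 20
v[5] = max(3+20, 10+17, 17+10, 12+3, 21+0) = 27
v[6] = max(3+27, 10+20, 17+17, 12+10, 21+3, 37+0) = 37
v[7] = max(3+37, 10+27, 17+20, …, 37+3, 18+0) = 40
v[8] = max(3+40, 10+37, 17+27, …, 18+3, 22+0) = 47
One optimal cutting: 6 + 2 → $37 + $10 = $47.

47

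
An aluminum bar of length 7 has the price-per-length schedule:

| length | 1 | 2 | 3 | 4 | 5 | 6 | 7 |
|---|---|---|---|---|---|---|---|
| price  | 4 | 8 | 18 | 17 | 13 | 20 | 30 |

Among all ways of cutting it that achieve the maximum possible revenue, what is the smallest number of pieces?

3

Build r[k] bottom-up: r[k] = max over allowed piece i of (p[i] + r[k−i]).
r[1] = 4
r[2] = 8  (first piece 1, then r[1]=4)
r[3] = 18
r[4] = 22  (first piece 1, then r[3]=18)
r[5] = 26  (first piece 1, then r[4]=22)
r[6] = 36  (first piece 3, then r[3]=18)
r[7] = 40  (first piece 1, then r[6]=36)
Maximum revenue is $40.
Now minimize piece count subject to staying optimal: for each k, pieces[k] = 1 + min over i with p[i]+r[k−i]=r[k] of pieces[k−i].
pieces[4] = 2
pieces[5] = 2
pieces[6] = 2
pieces[7] = 3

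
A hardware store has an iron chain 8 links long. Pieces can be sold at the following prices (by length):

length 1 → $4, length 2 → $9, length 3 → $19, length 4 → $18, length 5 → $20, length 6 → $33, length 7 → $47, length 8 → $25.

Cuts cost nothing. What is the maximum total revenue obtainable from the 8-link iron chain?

51

Consider every possible first cut. R[k] is the best of p[i]+R[k−i] over all sellable i≤k.
R[1] = 4
R[2] = 9
R[3] = 19
R[4] = 23  (first piece 1, then R[3]=19)
R[5] = 28  (first piece 2, then R[3]=19)
R[6] = 38  (first piece 3, then R[3]=19)
R[7] = 47
R[8] = 51  (first piece 1, then R[7]=47)
One optimal cutting: 7 + 1 → $47 + $4 = $51.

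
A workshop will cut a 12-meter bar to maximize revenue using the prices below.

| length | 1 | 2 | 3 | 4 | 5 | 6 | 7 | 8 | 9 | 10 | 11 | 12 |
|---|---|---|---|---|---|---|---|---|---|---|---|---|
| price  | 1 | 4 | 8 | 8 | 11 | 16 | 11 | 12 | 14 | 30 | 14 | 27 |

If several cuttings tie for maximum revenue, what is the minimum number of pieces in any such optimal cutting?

Let r[k] be the best obtainable value from length k. For each k, try every first piece i and keep the best of price[i] + r[k−i].
r[1] = 1
r[2] = 4
r[3] = 8
r[4] = 9  (first piece 1, then r[3]=8)
r[5] = 12  (first piece 2, then r[3]=8)
r[6] = 16  (first piece 3, then r[3]=8)
r[7] = 17  (first piece 1, then r[6]=16)
r[8] = 20  (first piece 2, then r[6]=16)
r[9] = 24  (first piece 3, then r[6]=16)
r[10] = 30
r[11] = 31  (first piece 1, then r[10]=30)
r[12] = 34  (first piece 2, then r[10]=30)
Maximum revenue is $34.
Now minimize piece count subject to staying optimal: for each k, pieces[k] = 1 + min over i with p[i]+r[k−i]=r[k] of pieces[k−i].
pieces[9] = 2
pieces[10] = 1
pieces[11] = 2
pieces[12] = 2

2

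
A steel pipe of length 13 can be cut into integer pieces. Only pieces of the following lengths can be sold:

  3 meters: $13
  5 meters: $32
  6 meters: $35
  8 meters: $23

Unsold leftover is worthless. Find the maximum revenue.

Let f[k] be the best obtainable value from length k. For each k, try every first piece i and keep the best of price[i] + f[k−i].
f[1] = 0
f[2] = 0
f[3] = 13
f[4] = 13
f[5] = max(13+0, 32+0) = 32
f[6] = max(13+13, 32+0, 35+0) = 35
f[7] = max(13+13, 32+0, 35+0) = 35
f[8] = max(13+32, 32+13, 35+0, 23+0) = 45
f[9] = max(13+35, 32+13, 35+13, 23+0) = 48
f[10] = max(13+35, 32+32, 35+13, 23+0) = 64
f[11] = max(13+45, 32+35, 35+32, 23+13) = 67
f[12] = max(13+48, 32+35, 35+35, 23+13) = 70
f[13] = max(13+64, 32+45, 35+35, 23+32) = 77
One optimal cutting: 5 + 5 + 3 → $77.

77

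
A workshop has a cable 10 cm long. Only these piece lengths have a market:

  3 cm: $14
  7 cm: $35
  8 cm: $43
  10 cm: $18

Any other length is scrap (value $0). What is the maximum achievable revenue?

49

Consider every possible first cut. f[k] is the best of p[i]+f[k−i] over all sellable i≤k.
f[1] = 0
f[2] = 0
f[3] = 14
f[4] = 14
f[5] = 14
f[6] = 28  (first piece 3, then f[3]=14)
f[7] = max(14+14, 35+0) = 35
f[8] = max(14+14, 35+0, 43+0) = 43
f[9] = max(14+28, 35+0, 43+0) = 43
f[10] = max(14+35, 35+14, 43+0, 18+0) = 49
One optimal cutting: 7 + 3 → $49.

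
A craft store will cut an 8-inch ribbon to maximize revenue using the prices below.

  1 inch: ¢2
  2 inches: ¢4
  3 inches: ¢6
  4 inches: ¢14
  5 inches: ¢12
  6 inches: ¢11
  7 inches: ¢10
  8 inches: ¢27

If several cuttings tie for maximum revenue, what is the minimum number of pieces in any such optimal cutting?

2

Build r[k] bottom-up: r[k] = max over allowed piece i of (p[i] + r[k−i]).
r[1] = 2
r[2] = max(2+2, 4+0) = 4
r[3] = max(2+4, 4+2, 6+0) = 6
r[4] = max(2+6, 4+4, 6+2, 14+0) = 14
r[5] = max(2+14, 4+6, 6+4, 14+2, 12+0) = 16
r[6] = max(2+16, 4+14, 6+6, 14+4, 12+2, 11+0) = 18
r[7] = max(2+18, 4+16, 6+14, …, 11+2, 10+0) = 20
r[8] = max(2+20, 4+18, 6+16, …, 10+2, 27+0) = 28
Maximum revenue is ¢28.
Now minimize piece count subject to staying optimal: for each k, pieces[k] = 1 + min over i with p[i]+r[k−i]=r[k] of pieces[k−i].
pieces[5] = 2
pieces[6] = 2
pieces[7] = 2
pieces[8] = 2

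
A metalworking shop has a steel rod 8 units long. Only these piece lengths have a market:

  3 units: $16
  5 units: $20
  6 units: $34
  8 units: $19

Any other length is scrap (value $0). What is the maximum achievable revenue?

Consider every possible first cut. best[k] is the best of p[i]+best[k−i] over all sellable i≤k.
best[1] = 0
best[2] = 0
best[3] = 16
best[4] = 16
best[5] = 20
best[6] = 34
best[7] = 34
best[8] = 36  (first piece 3, then best[5]=20)
One optimal cutting: 5 + 3 → $36.

36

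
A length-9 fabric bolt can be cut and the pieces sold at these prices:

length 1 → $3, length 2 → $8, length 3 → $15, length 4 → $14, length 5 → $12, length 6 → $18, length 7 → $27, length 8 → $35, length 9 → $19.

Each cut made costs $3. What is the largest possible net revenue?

39

Build net[k] bottom-up: net[k] = max over allowed piece i of (p[i] + net[k−i]) − 3 per cut.
net[1] = 3
net[2] = 8
net[3] = 15
net[4] = 15  (first piece 1, then net[3]=15)
net[5] = 20  (first piece 2, then net[3]=15)
net[6] = 27  (first piece 3, then net[3]=15)
net[7] = 27  (first piece 1, then net[6]=27)
net[8] = 35
net[9] = 39  (first piece 3, then net[6]=27)
One optimal plan: pieces 3 + 3 + 3 (2 cuts) → $45 − $6 = $39.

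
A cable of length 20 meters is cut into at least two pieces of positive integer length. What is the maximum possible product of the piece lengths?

1458

Let prod[k] be the best product for length k (with at least one cut). For each first piece i, the rest contributes max(k−i, prod[k−i]).
prod[2] = 1·max(1,0) = 1·1 = 1
prod[3] = max(1·2, 2·1) = 2
prod[4] = max(1·3, 2·2, 3·1) = 4
prod[5] = max(1·4, 2·3, 3·2, 4·1) = 6
prod[6] = max(1·6, 2·4, 3·3, 4·2, 5·1) = 9
prod[7] = max(1·9, 2·6, 3·4, 4·3, 5·2, 6·1) = 12
prod[8] = max(1·12, 2·9, 3·6, …, 6·2, 7·1) = 18
prod[9] = max(1·18, 2·12, 3·9, …, 7·2, 8·1) = 27
prod[10] = max(1·27, 2·18, 3·12, …, 8·2, 9·1) = 36
prod[11] = max(1·36, 2·27, 3·18, …, 9·2, 10·1) = 54
prod[12] = max(1·54, 2·36, 3·27, …, 10·2, 11·1) = 81
prod[13] = max(1·81, 2·54, 3·36, …, 11·2, 12·1) = 108
prod[14] = max(1·108, 2·81, 3·54, …, 12·2, 13·1) = 162
prod[15] = max(1·162, 2·108, 3·81, …, 13·2, 14·1) = 243
prod[16] = max(1·243, 2·162, 3·108, …, 14·2, 15·1) = 324
prod[17] = max(1·324, 2·243, 3·162, …, 15·2, 16·1) = 486
prod[18] = max(1·486, 2·324, 3·243, …, 16·2, 17·1) = 729
prod[19] = max(1·729, 2·486, 3·324, …, 17·2, 18·1) = 972
prod[20] = max(1·972, 2·729, 3·486, …, 18·2, 19·1) = 1458
One optimal split: 3 + 3 + 3 + 3 + 3 + 3 + 2; product 3·3·3·3·3·3·2 = 1458.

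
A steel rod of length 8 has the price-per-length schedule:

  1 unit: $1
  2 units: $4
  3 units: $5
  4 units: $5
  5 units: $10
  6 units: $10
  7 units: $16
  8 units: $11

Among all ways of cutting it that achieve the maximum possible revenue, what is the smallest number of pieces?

2

Consider every possible first cut. r[k] is the best of p[i]+r[k−i] over all sellable i≤k.
r[1] = 1
r[2] = max(1+1, 4+0) = 4
r[3] = max(1+4, 4+1, 5+0) = 5
r[4] = max(1+5, 4+4, 5+1, 5+0) = 8
r[5] = max(1+8, 4+5, 5+4, 5+1, 10+0) = 10
r[6] = max(1+10, 4+8, 5+5, 5+4, 10+1, 10+0) = 12
r[7] = max(1+12, 4+10, 5+8, …, 10+1, 16+0) = 16
r[8] = max(1+16, 4+12, 5+10, …, 16+1, 11+0) = 17
Maximum revenue is $17.
Now minimize piece count subject to staying optimal: for each k, pieces[k] = 1 + min over i with p[i]+r[k−i]=r[k] of pieces[k−i].
pieces[5] = 1
pieces[6] = 3
pieces[7] = 1
pieces[8] = 2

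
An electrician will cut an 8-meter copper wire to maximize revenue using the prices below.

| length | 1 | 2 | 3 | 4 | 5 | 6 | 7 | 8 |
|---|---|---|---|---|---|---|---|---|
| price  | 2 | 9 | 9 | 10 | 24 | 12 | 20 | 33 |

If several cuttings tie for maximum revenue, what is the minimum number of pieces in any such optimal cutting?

Build r[k] bottom-up: r[k] = max over allowed piece i of (p[i] + r[k−i]).
r[1] = 2
r[2] = max(2+2, 9+0) = 9
r[3] = max(2+9, 9+2, 9+0) = 11
r[4] = max(2+11, 9+9, 9+2, 10+0) = 18
r[5] = max(2+18, 9+11, 9+9, 10+2, 24+0) = 24
r[6] = max(2+24, 9+18, 9+11, 10+9, 24+2, 12+0) = 27
r[7] = max(2+27, 9+24, 9+18, …, 12+2, 20+0) = 33
r[8] = max(2+33, 9+27, 9+24, …, 20+2, 33+0) = 36
Maximum revenue is €36.
Now minimize piece count subject to staying optimal: for each k, pieces[k] = 1 + min over i with p[i]+r[k−i]=r[k] of pieces[k−i].
pieces[5] = 1
pieces[6] = 3
pieces[7] = 2
pieces[8] = 4

4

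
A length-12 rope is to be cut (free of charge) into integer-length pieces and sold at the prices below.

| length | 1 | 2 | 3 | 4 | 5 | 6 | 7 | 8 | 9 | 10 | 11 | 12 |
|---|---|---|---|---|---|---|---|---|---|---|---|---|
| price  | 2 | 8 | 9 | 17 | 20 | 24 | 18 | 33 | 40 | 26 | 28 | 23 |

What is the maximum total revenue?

Build R[k] bottom-up: R[k] = max over allowed piece i of (p[i] + R[k−i]).
R[1] = 2
R[2] = 8
R[3] = 10  (first piece 1, then R[2]=8)
R[4] = 17
R[5] = 20
R[6] = 25  (first piece 2, then R[4]=17)
R[7] = 28  (first piece 2, then R[5]=20)
R[8] = 34  (first piece 4, then R[4]=17)
R[9] = 40
R[10] = 42  (first piece 1, then R[9]=40)
R[11] = 48  (first piece 2, then R[9]=40)
R[12] = 51  (first piece 4, then R[8]=34)
One optimal cutting: 4 + 4 + 4 → €17 + €17 + €17 = €51.

51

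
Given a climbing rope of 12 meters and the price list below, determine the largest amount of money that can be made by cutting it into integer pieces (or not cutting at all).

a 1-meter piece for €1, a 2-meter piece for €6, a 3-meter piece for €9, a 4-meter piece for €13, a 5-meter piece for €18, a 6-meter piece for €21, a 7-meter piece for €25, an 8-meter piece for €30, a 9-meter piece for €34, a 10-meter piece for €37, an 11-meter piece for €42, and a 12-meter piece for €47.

47

Consider every possible first cut. R[k] is the best of p[i]+R[k−i] over all sellable i≤k.
R[1] = 1
R[2] = max(1+1, 6+0) = 6
R[3] = max(1+6, 6+1, 9+0) = 9
R[4] = max(1+9, 6+6, 9+1, 13+0) = 13
R[5] = max(1+13, 6+9, 9+6, 13+1, 18+0) = 18
R[6] = max(1+18, 6+13, 9+9, 13+6, 18+1, 21+0) = 21
R[7] = max(1+21, 6+18, 9+13, …, 21+1, 25+0) = 25
R[8] = max(1+25, 6+21, 9+18, …, 25+1, 30+0) = 30
R[9] = max(1+30, 6+25, 9+21, …, 30+1, 34+0) = 34
R[10] = max(1+34, 6+30, 9+25, …, 34+1, 37+0) = 37
R[11] = max(1+37, 6+34, 9+30, …, 37+1, 42+0) = 42
R[12] = max(1+42, 6+37, 9+34, …, 42+1, 47+0) = 47
Best is to sell the whole 12-meter piece uncut for €47.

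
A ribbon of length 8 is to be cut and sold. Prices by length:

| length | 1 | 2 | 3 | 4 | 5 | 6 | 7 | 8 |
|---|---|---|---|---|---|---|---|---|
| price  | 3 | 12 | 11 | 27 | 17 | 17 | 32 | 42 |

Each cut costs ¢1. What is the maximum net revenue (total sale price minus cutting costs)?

53

Build r[k] bottom-up: r[k] = max over allowed piece i of (p[i] + r[k−i]) − 1 per cut.
r[1] = 3
r[2] = max(3+3-1, 12+0) = 12
r[3] = max(3+12-1, 12+3-1, 11+0) = 14
r[4] = max(3+14-1, 12+12-1, 11+3-1, 27+0) = 27
r[5] = max(3+27-1, 12+14-1, 11+12-1, 27+3-1, 17+0) = 29
r[6] = max(3+29-1, 12+27-1, 11+14-1, 27+12-1, 17+3-1, 17+0) = 38
r[7] = max(3+38-1, 12+29-1, 11+27-1, …, 17+3-1, 32+0) = 40
r[8] = max(3+40-1, 12+38-1, 11+29-1, …, 32+3-1, 42+0) = 53
One optimal plan: pieces 4 + 4 (1 cut) → ¢54 − ¢1 = ¢53.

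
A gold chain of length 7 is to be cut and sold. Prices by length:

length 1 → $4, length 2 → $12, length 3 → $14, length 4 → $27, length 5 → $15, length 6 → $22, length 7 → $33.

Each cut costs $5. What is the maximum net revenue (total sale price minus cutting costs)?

36

Let net[k] be the best obtainable value from length k. For each k, try every first piece i and keep the best of price[i] + net[k−i] minus the 5 cut fee when i<k.
net[1] = 4
net[2] = max(4+4-5, 12+0) = 12
net[3] = max(4+12-5, 12+4-5, 14+0) = 14
net[4] = max(4+14-5, 12+12-5, 14+4-5, 27+0) = 27
net[5] = max(4+27-5, 12+14-5, 14+12-5, 27+4-5, 15+0) = 26
net[6] = max(4+26-5, 12+27-5, 14+14-5, 27+12-5, 15+4-5, 22+0) = 34
net[7] = max(4+34-5, 12+26-5, 14+27-5, …, 22+4-5, 33+0) = 36
One optimal plan: pieces 4 + 3 (1 cut) → $41 − $5 = $36.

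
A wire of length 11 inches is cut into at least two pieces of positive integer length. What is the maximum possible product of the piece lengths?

54

Define f[k] = max over 1≤i<k of i · max(k−i, f[k−i]); the inner max lets the remainder stay uncut if that's better.
Small cases: f[2]=1, f[3]=2.
f[4] = 2*max(2,1) = 2*2 = 4
f[5] = 2*max(3,2) = 2*3 = 6
f[6] = 3*max(3,2) = 3*3 = 9
f[7] = 2*max(5,6) = 2*6 = 12
f[8] = 2*max(6,9) = 2*9 = 18
f[9] = 3*max(6,9) = 3*9 = 27
f[10] = 2*max(8,18) = 2*18 = 36
f[11] = 2*max(9,27) = 2*27 = 54
One optimal split: 3 + 3 + 3 + 2; product 3*3*3*2 = 54.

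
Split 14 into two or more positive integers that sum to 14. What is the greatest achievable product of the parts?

Let P[k] be the best product for length k (with at least one cut). For each first piece i, the rest contributes max(k−i, P[k−i]).
P[2] = 1*max(1,0) = 1*1 = 1
P[3] = max(1*2, 2*1) = 2
P[4] = max(1*3, 2*2, 3*1) = 4
P[5] = max(1*4, 2*3, 3*2, 4*1) = 6
P[6] = max(1*6, 2*4, 3*3, 4*2, 5*1) = 9
P[7] = max(1*9, 2*6, 3*4, 4*3, 5*2, 6*1) = 12
P[8] = max(1*12, 2*9, 3*6, …, 6*2, 7*1) = 18
P[9] = max(1*18, 2*12, 3*9, …, 7*2, 8*1) = 27
P[10] = max(1*27, 2*18, 3*12, …, 8*2, 9*1) = 36
P[11] = max(1*36, 2*27, 3*18, …, 9*2, 10*1) = 54
P[12] = max(1*54, 2*36, 3*27, …, 10*2, 11*1) = 81
P[13] = max(1*81, 2*54, 3*36, …, 11*2, 12*1) = 108
P[14] = max(1*108, 2*81, 3*54, …, 12*2, 13*1) = 162
One optimal split: 3 + 3 + 3 + 3 + 2; product 3*3*3*3*2 = 162.

162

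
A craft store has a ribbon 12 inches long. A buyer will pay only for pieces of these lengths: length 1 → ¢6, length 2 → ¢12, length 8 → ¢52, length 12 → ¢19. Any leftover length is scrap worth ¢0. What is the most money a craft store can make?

Build f[k] bottom-up: f[k] = max over allowed piece i of (p[i] + f[k−i]).
f[1] = 6
f[2] = 12  (first piece 1, then f[1]=6)
f[3] = 18  (first piece 1, then f[2]=12)
f[4] = 24  (first piece 1, then f[3]=18)
f[5] = 30  (first piece 1, then f[4]=24)
f[6] = 36  (first piece 1, then f[5]=30)
f[7] = 42  (first piece 1, then f[6]=36)
f[8] = 52
f[9] = 58  (first piece 1, then f[8]=52)
f[10] = 64  (first piece 1, then f[9]=58)
f[11] = 70  (first piece 1, then f[10]=64)
f[12] = 76  (first piece 1, then f[11]=70)
One optimal cutting: 8 + 1 + 1 + 1 + 1 → ¢76.

76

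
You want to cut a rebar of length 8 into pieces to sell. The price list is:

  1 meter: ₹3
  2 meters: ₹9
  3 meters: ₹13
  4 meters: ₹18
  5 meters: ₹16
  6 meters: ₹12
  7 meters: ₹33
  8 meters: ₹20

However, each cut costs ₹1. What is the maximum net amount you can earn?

35

Let net[k] be the best obtainable value from length k. For each k, try every first piece i and keep the best of price[i] + net[k−i] minus the 1 cut fee when i<k.
net[1] = 3
net[2] = 9
net[3] = 13
net[4] = 18
net[5] = 21  (first piece 2, then net[3]=13)
net[6] = 26  (first piece 2, then net[4]=18)
net[7] = 33
net[8] = 35  (first piece 1, then net[7]=33)
One optimal plan: pieces 7 + 1 (1 cut) → ₹36 − ₹1 = ₹35.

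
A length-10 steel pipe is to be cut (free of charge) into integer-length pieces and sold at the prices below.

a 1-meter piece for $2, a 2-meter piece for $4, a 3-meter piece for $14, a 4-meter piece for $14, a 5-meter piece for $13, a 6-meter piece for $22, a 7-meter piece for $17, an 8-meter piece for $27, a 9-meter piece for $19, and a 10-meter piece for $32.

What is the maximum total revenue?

44

Let best[k] be the best obtainable value from length k. For each k, try every first piece i and keep the best of price[i] + best[k−i].
best[1] = 2
best[2] = 4  (first piece 1, then best[1]=2)
best[3] = 14
best[4] = 16  (first piece 1, then best[3]=14)
best[5] = 18  (first piece 1, then best[4]=16)
best[6] = 28  (first piece 3, then best[3]=14)
best[7] = 30  (first piece 1, then best[6]=28)
best[8] = 32  (first piece 1, then best[7]=30)
best[9] = 42  (first piece 3, then best[6]=28)
best[10] = 44  (first piece 1, then best[9]=42)
One optimal cutting: 3 + 3 + 3 + 1 → $14 + $14 + $14 + $2 = $44.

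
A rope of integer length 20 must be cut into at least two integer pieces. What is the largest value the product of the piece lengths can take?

Fill prod[k] for k=2..20: at each k try every first piece i and multiply by the better of (k−i) uncut or prod[k−i].
prod[2] = 1*max(1,0) = 1*1 = 1
prod[3] = max(1*2, 2*1) = 2
prod[4] = max(1*3, 2*2, 3*1) = 4
prod[5] = max(1*4, 2*3, 3*2, 4*1) = 6
prod[6] = max(1*6, 2*4, 3*3, 4*2, 5*1) = 9
prod[7] = max(1*9, 2*6, 3*4, 4*3, 5*2, 6*1) = 12
prod[8] = max(1*12, 2*9, 3*6, …, 6*2, 7*1) = 18
prod[9] = max(1*18, 2*12, 3*9, …, 7*2, 8*1) = 27
prod[10] = max(1*27, 2*18, 3*12, …, 8*2, 9*1) = 36
prod[11] = max(1*36, 2*27, 3*18, …, 9*2, 10*1) = 54
prod[12] = max(1*54, 2*36, 3*27, …, 10*2, 11*1) = 81
prod[13] = max(1*81, 2*54, 3*36, …, 11*2, 12*1) = 108
prod[14] = max(1*108, 2*81, 3*54, …, 12*2, 13*1) = 162
prod[15] = max(1*162, 2*108, 3*81, …, 13*2, 14*1) = 243
prod[16] = max(1*243, 2*162, 3*108, …, 14*2, 15*1) = 324
prod[17] = max(1*324, 2*243, 3*162, …, 15*2, 16*1) = 486
prod[18] = max(1*486, 2*324, 3*243, …, 16*2, 17*1) = 729
prod[19] = max(1*729, 2*486, 3*324, …, 17*2, 18*1) = 972
prod[20] = max(1*972, 2*729, 3*486, …, 18*2, 19*1) = 1458
One optimal split: 3 + 3 + 3 + 3 + 3 + 3 + 2; product 3*3*3*3*3*3*2 = 1458.

1458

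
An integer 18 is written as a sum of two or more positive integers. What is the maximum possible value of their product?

729

Let m[k] be the best product for length k (with at least one cut). For each first piece i, the rest contributes max(k−i, m[k−i]).
m[2] = 1·max(1,0) = 1·1 = 1
m[3] = 1·max(2,1) = 1·2 = 2
m[4] = 2·max(2,1) = 2·2 = 4
m[5] = 2·max(3,2) = 2·3 = 6
m[6] = 3·max(3,2) = 3·3 = 9
m[7] = 2·max(5,6) = 2·6 = 12
m[8] = 2·max(6,9) = 2·9 = 18
m[9] = 3·max(6,9) = 3·9 = 27
m[10] = 2·max(8,18) = 2·18 = 36
m[11] = 2·max(9,27) = 2·27 = 54
m[12] = 3·max(9,27) = 3·27 = 81
m[13] = 2·max(11,54) = 2·54 = 108
m[14] = 2·max(12,81) = 2·81 = 162
m[15] = 3·max(12,81) = 3·81 = 243
m[16] = 2·max(14,162) = 2·162 = 324
m[17] = 2·max(15,243) = 2·243 = 486
m[18] = 3·max(15,243) = 3·243 = 729
One optimal split: 3 + 3 + 3 + 3 + 3 + 3; product 3·3·3·3·3·3 = 729.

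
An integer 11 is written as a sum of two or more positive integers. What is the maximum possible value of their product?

Let f[k] be the best product for length k (with at least one cut). For each first piece i, the rest contributes max(k−i, f[k−i]).
f[2] = 1*max(1,0) = 1*1 = 1
f[3] = 1*max(2,1) = 1*2 = 2
f[4] = 2*max(2,1) = 2*2 = 4
f[5] = 2*max(3,2) = 2*3 = 6
f[6] = 3*max(3,2) = 3*3 = 9
f[7] = 2*max(5,6) = 2*6 = 12
f[8] = 2*max(6,9) = 2*9 = 18
f[9] = 3*max(6,9) = 3*9 = 27
f[10] = 2*max(8,18) = 2*18 = 36
f[11] = 2*max(9,27) = 2*27 = 54
One optimal split: 3 + 3 + 3 + 2; product 3*3*3*2 = 54.

54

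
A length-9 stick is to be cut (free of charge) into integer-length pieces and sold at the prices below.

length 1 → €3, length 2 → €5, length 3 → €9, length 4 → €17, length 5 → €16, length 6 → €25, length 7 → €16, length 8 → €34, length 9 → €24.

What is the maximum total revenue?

37

Let R[k] be the best obtainable value from length k. For each k, try every first piece i and keep the best of price[i] + R[k−i].
R[1] = 3
R[2] = 6  (first piece 1, then R[1]=3)
R[3] = 9  (first piece 1, then R[2]=6)
R[4] = 17
R[5] = 20  (first piece 1, then R[4]=17)
R[6] = 25
R[7] = 28  (first piece 1, then R[6]=25)
R[8] = 34  (first piece 4, then R[4]=17)
R[9] = 37  (first piece 1, then R[8]=34)
One optimal cutting: 4 + 4 + 1 → €17 + €17 + €3 = €37.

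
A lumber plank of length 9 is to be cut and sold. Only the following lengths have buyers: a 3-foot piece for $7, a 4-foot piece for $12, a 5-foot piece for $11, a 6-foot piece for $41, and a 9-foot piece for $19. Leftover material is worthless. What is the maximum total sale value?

Consider every possible first cut. f[k] is the best of p[i]+f[k−i] over all sellable i≤k.
f[1] = 0
f[2] = 0
f[3] = 7
f[4] = 12
f[5] = 12
f[6] = 41
f[7] = 41
f[8] = 41
f[9] = 48  (first piece 3, then f[6]=41)
One optimal cutting: 6 + 3 → $48.

48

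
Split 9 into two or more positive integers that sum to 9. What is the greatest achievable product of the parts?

Let m[k] be the best product for length k (with at least one cut). For each first piece i, the rest contributes max(k−i, m[k−i]).
Small cases: m[2]=1.
m[3] = 1×max(2,1) = 1×2 = 2
m[4] = 2×max(2,1) = 2×2 = 4
m[5] = 2×max(3,2) = 2×3 = 6
m[6] = 3×max(3,2) = 3×3 = 9
m[7] = 2×max(5,6) = 2×6 = 12
m[8] = 2×max(6,9) = 2×9 = 18
m[9] = 3×max(6,9) = 3×9 = 27
One optimal split: 3 + 3 + 3; product 3×3×3 = 27.

27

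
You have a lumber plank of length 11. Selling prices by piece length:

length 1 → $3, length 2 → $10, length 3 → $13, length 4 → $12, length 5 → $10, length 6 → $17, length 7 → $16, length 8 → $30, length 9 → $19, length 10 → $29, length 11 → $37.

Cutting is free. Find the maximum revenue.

53

Consider every possible first cut. R[k] is the best of p[i]+R[k−i] over all sellable i≤k.
R[1] = 3
R[2] = max(3+3, 10+0) = 10
R[3] = max(3+10, 10+3, 13+0) = 13
R[4] = max(3+13, 10+10, 13+3, 12+0) = 20
R[5] = max(3+20, 10+13, 13+10, 12+3, 10+0) = 23
R[6] = max(3+23, 10+20, 13+13, 12+10, 10+3, 17+0) = 30
R[7] = max(3+30, 10+23, 13+20, …, 17+3, 16+0) = 33
R[8] = max(3+33, 10+30, 13+23, …, 16+3, 30+0) = 40
R[9] = max(3+40, 10+33, 13+30, …, 30+3, 19+0) = 43
R[10] = max(3+43, 10+40, 13+33, …, 19+3, 29+0) = 50
R[11] = max(3+50, 10+43, 13+40, …, 29+3, 37+0) = 53
One optimal cutting: 2 + 2 + 2 + 2 + 2 + 1 → $10 + $10 + $10 + $10 + $10 + $3 = $53.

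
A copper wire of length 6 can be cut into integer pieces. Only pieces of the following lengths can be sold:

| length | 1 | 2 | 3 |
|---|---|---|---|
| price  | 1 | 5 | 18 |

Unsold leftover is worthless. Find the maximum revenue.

36

Let best[k] be the best obtainable value from length k. For each k, try every first piece i and keep the best of price[i] + best[k−i].
best[1] = 1
best[2] = 5
best[3] = 18
best[4] = 19  (first piece 1, then best[3]=18)
best[5] = 23  (first piece 2, then best[3]=18)
best[6] = 36  (first piece 3, then best[3]=18)
One optimal cutting: 3 + 3 → €36.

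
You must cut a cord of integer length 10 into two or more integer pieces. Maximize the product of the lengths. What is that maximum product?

36

Define P[k] = max over 1≤i<k of i · max(k−i, P[k−i]); the inner max lets the remainder stay uncut if that's better.
P[2] = 1×max(1,0) = 1×1 = 1
P[3] = 1×max(2,1) = 1×2 = 2
P[4] = 2×max(2,1) = 2×2 = 4
P[5] = 2×max(3,2) = 2×3 = 6
P[6] = 3×max(3,2) = 3×3 = 9
P[7] = 2×max(5,6) = 2×6 = 12
P[8] = 2×max(6,9) = 2×9 = 18
P[9] = 3×max(6,9) = 3×9 = 27
P[10] = 2×max(8,18) = 2×18 = 36
One optimal split: 3 + 3 + 2 + 2; product 3×3×2×2 = 36.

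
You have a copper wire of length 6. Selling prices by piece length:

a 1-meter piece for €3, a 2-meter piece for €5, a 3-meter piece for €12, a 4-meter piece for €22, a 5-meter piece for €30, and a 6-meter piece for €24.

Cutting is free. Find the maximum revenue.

Let best[k] be the best obtainable value from length k. For each k, try every first piece i and keep the best of price[i] + best[k−i].
best[1] = 3
best[2] = max(3+3, 5+0) = 6
best[3] = max(3+6, 5+3, 12+0) = 12
best[4] = max(3+12, 5+6, 12+3, 22+0) = 22
best[5] = max(3+22, 5+12, 12+6, 22+3, 30+0) = 30
best[6] = max(3+30, 5+22, 12+12, 22+6, 30+3, 24+0) = 33
One optimal cutting: 5 + 1 → €30 + €3 = €33.

33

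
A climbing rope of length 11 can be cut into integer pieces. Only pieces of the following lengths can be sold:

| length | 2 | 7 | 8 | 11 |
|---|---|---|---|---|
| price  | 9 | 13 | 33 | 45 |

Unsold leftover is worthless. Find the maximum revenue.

45

Let f[k] be the best obtainable value from length k. For each k, try every first piece i and keep the best of price[i] + f[k−i].
f[1] = 0
f[2] = 9
f[3] = 9
f[4] = 18  (first piece 2, then f[2]=9)
f[5] = 18
f[6] = 27  (first piece 2, then f[4]=18)
f[7] = max(9+18, 13+0) = 27
f[8] = max(9+27, 13+0, 33+0) = 36
f[9] = max(9+27, 13+9, 33+0) = 36
f[10] = max(9+36, 13+9, 33+9) = 45
f[11] = max(9+36, 13+18, 33+9, 45+0) = 45
One optimal cutting: pieces 2 + 2 + 2 + 2 + 2 with 1 meter of scrap → €45.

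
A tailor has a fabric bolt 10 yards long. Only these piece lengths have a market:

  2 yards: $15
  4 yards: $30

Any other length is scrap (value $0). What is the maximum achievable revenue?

75

Build f[k] bottom-up: f[k] = max over allowed piece i of (p[i] + f[k−i]).
f[1] = 0
f[2] = 15
f[3] = 15
f[4] = max(15+15, 30+0) = 30
f[5] = max(15+15, 30+0) = 30
f[6] = max(15+30, 30+15) = 45
f[7] = max(15+30, 30+15) = 45
f[8] = max(15+45, 30+30) = 60
f[9] = max(15+45, 30+30) = 60
f[10] = max(15+60, 30+45) = 75
One optimal cutting: 2 + 2 + 2 + 2 + 2 → $75.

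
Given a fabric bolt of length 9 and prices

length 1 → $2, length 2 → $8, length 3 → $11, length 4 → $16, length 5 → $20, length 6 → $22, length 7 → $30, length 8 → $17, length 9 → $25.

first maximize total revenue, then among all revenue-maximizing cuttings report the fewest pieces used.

2

Let r[k] be the best obtainable value from length k. For each k, try every first piece i and keep the best of price[i] + r[k−i].
r[1] = 2
r[2] = 8
r[3] = 11
r[4] = 16  (first piece 2, then r[2]=8)
r[5] = 20
r[6] = 24  (first piece 2, then r[4]=16)
r[7] = 30
r[8] = 32  (first piece 1, then r[7]=30)
r[9] = 38  (first piece 2, then r[7]=30)
Maximum revenue is $38.
Now minimize piece count subject to staying optimal: for each k, pieces[k] = 1 + min over i with p[i]+r[k−i]=r[k] of pieces[k−i].
pieces[6] = 2
pieces[7] = 1
pieces[8] = 2
pieces[9] = 2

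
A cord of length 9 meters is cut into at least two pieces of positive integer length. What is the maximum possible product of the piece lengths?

27

Let P[k] be the best product for length k (with at least one cut). For each first piece i, the rest contributes max(k−i, P[k−i]).
P[2] = 1*max(1,0) = 1*1 = 1
P[3] = max(1*2, 2*1) = 2
P[4] = max(1*3, 2*2, 3*1) = 4
P[5] = max(1*4, 2*3, 3*2, 4*1) = 6
P[6] = max(1*6, 2*4, 3*3, 4*2, 5*1) = 9
P[7] = max(1*9, 2*6, 3*4, 4*3, 5*2, 6*1) = 12
P[8] = max(1*12, 2*9, 3*6, …, 6*2, 7*1) = 18
P[9] = max(1*18, 2*12, 3*9, …, 7*2, 8*1) = 27
One optimal split: 3 + 3 + 3; product 3*3*3 = 27.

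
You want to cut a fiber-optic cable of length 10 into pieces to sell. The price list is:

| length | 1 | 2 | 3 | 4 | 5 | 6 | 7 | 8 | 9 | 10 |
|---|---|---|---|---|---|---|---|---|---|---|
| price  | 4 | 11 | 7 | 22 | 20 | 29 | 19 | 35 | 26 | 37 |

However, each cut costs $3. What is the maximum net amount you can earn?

49

Build v[k] bottom-up: v[k] = max over allowed piece i of (p[i] + v[k−i]) − 3 per cut.
v[1] = 4
v[2] = max(4+4-3, 11+0) = 11
v[3] = max(4+11-3, 11+4-3, 7+0) = 12
v[4] = max(4+12-3, 11+11-3, 7+4-3, 22+0) = 22
v[5] = max(4+22-3, 11+12-3, 7+11-3, 22+4-3, 20+0) = 23
v[6] = max(4+23-3, 11+22-3, 7+12-3, 22+11-3, 20+4-3, 29+0) = 30
v[7] = max(4+30-3, 11+23-3, 7+22-3, …, 29+4-3, 19+0) = 31
v[8] = max(4+31-3, 11+30-3, 7+23-3, …, 19+4-3, 35+0) = 41
v[9] = max(4+41-3, 11+31-3, 7+30-3, …, 35+4-3, 26+0) = 42
v[10] = max(4+42-3, 11+41-3, 7+31-3, …, 26+4-3, 37+0) = 49
One optimal plan: pieces 4 + 4 + 2 (2 cuts) → $55 − $6 = $49.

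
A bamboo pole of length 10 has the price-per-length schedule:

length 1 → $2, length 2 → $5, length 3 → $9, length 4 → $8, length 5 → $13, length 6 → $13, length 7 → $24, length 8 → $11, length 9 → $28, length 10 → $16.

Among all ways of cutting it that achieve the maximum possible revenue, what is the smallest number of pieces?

Consider every possible first cut. r[k] is the best of p[i]+r[k−i] over all sellable i≤k.
r[1] = 2
r[2] = max(2+2, 5+0) = 5
r[3] = max(2+5, 5+2, 9+0) = 9
r[4] = max(2+9, 5+5, 9+2, 8+0) = 11
r[5] = max(2+11, 5+9, 9+5, 8+2, 13+0) = 14
r[6] = max(2+14, 5+11, 9+9, 8+5, 13+2, 13+0) = 18
r[7] = max(2+18, 5+14, 9+11, …, 13+2, 24+0) = 24
r[8] = max(2+24, 5+18, 9+14, …, 24+2, 11+0) = 26
r[9] = max(2+26, 5+24, 9+18, …, 11+2, 28+0) = 29
r[10] = max(2+29, 5+26, 9+24, …, 28+2, 16+0) = 33
Maximum revenue is $33.
Now minimize piece count subject to staying optimal: for each k, pieces[k] = 1 + min over i with p[i]+r[k−i]=r[k] of pieces[k−i].
pieces[7] = 1
pieces[8] = 2
pieces[9] = 2
pieces[10] = 2

2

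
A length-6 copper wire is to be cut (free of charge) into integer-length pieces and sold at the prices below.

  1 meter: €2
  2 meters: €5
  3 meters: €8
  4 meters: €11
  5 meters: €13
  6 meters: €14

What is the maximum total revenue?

Consider every possible first cut. best[k] is the best of p[i]+best[k−i] over all sellable i≤k.
best[1] = 2
best[2] = 5
best[3] = 8
best[4] = 11
best[5] = 13  (first piece 1, then best[4]=11)
best[6] = 16  (first piece 2, then best[4]=11)
One optimal cutting: 4 + 2 → €11 + €5 = €16.

16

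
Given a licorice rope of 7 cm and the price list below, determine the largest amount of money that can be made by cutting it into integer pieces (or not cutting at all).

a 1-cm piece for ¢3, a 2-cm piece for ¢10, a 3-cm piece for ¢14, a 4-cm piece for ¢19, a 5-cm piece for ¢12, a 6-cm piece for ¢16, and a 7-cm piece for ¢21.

34

Consider every possible first cut. R[k] is the best of p[i]+R[k−i] over all sellable i≤k.
R[1] = 3
R[2] = 10
R[3] = 14
R[4] = 20  (first piece 2, then R[2]=10)
R[5] = 24  (first piece 2, then R[3]=14)
R[6] = 30  (first piece 2, then R[4]=20)
R[7] = 34  (first piece 2, then R[5]=24)
One optimal cutting: 3 + 2 + 2 → ¢14 + ¢10 + ¢10 = ¢34.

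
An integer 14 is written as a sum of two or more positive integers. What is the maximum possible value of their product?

Fill P[k] for k=2..14: at each k try every first piece i and multiply by the better of (k−i) uncut or P[k−i].
P[2] = 1×max(1,0) = 1×1 = 1
P[3] = max(1×2, 2×1) = 2
P[4] = max(1×3, 2×2, 3×1) = 4
P[5] = max(1×4, 2×3, 3×2, 4×1) = 6
P[6] = max(1×6, 2×4, 3×3, 4×2, 5×1) = 9
P[7] = max(1×9, 2×6, 3×4, 4×3, 5×2, 6×1) = 12
P[8] = max(1×12, 2×9, 3×6, …, 6×2, 7×1) = 18
P[9] = max(1×18, 2×12, 3×9, …, 7×2, 8×1) = 27
P[10] = max(1×27, 2×18, 3×12, …, 8×2, 9×1) = 36
P[11] = max(1×36, 2×27, 3×18, …, 9×2, 10×1) = 54
P[12] = max(1×54, 2×36, 3×27, …, 10×2, 11×1) = 81
P[13] = max(1×81, 2×54, 3×36, …, 11×2, 12×1) = 108
P[14] = max(1×108, 2×81, 3×54, …, 12×2, 13×1) = 162
One optimal split: 3 + 3 + 3 + 3 + 2; product 3×3×3×3×2 = 162.

162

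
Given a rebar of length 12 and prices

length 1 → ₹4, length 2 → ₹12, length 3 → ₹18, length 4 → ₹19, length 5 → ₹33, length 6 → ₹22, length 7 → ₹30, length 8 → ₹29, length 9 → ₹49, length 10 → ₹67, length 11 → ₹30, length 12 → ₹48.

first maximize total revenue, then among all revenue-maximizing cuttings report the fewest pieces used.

2

Let r[k] be the best obtainable value from length k. For each k, try every first piece i and keep the best of price[i] + r[k−i].
r[1] = 4
r[2] = max(4+4, 12+0) = 12
r[3] = max(4+12, 12+4, 18+0) = 18
r[4] = max(4+18, 12+12, 18+4, 19+0) = 24
r[5] = max(4+24, 12+18, 18+12, 19+4, 33+0) = 33
r[6] = max(4+33, 12+24, 18+18, 19+12, 33+4, 22+0) = 37
r[7] = max(4+37, 12+33, 18+24, …, 22+4, 30+0) = 45
r[8] = max(4+45, 12+37, 18+33, …, 30+4, 29+0) = 51
r[9] = max(4+51, 12+45, 18+37, …, 29+4, 49+0) = 57
r[10] = max(4+57, 12+51, 18+45, …, 49+4, 67+0) = 67
r[11] = max(4+67, 12+57, 18+51, …, 67+4, 30+0) = 71
r[12] = max(4+71, 12+67, 18+57, …, 30+4, 48+0) = 79
Maximum revenue is ₹79.
Now minimize piece count subject to staying optimal: for each k, pieces[k] = 1 + min over i with p[i]+r[k−i]=r[k] of pieces[k−i].
pieces[9] = 3
pieces[10] = 1
pieces[11] = 2
pieces[12] = 2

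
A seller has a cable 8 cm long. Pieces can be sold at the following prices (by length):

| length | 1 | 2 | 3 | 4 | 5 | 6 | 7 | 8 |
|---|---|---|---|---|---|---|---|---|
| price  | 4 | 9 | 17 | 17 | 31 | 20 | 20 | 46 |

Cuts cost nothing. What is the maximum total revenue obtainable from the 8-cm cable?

48

Consider every possible first cut. best[k] is the best of p[i]+best[k−i] over all sellable i≤k.
best[1] = 4
best[2] = max(4+4, 9+0) = 9
best[3] = max(4+9, 9+4, 17+0) = 17
best[4] = max(4+17, 9+9, 17+4, 17+0) = 21
best[5] = max(4+21, 9+17, 17+9, 17+4, 31+0) = 31
best[6] = max(4+31, 9+21, 17+17, 17+9, 31+4, 20+0) = 35
best[7] = max(4+35, 9+31, 17+21, …, 20+4, 20+0) = 40
best[8] = max(4+40, 9+35, 17+31, …, 20+4, 46+0) = 48
One optimal cutting: 5 + 3 → 31 + 17 = 48.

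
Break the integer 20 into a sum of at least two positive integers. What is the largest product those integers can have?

Fill f[k] for k=2..20: at each k try every first piece i and multiply by the better of (k−i) uncut or f[k−i].
Small cases: f[2]=1, f[3]=2, f[4]=4, f[5]=6, f[6]=9, f[7]=12, f[8]=18, f[9]=27, f[10]=36, f[11]=54, f[12]=81, f[13]=108.
f[14] = max(1·108, 2·81, 3·54, …, 12·2, 13·1) = 162
f[15] = max(1·162, 2·108, 3·81, …, 13·2, 14·1) = 243
f[16] = max(1·243, 2·162, 3·108, …, 14·2, 15·1) = 324
f[17] = max(1·324, 2·243, 3·162, …, 15·2, 16·1) = 486
f[18] = max(1·486, 2·324, 3·243, …, 16·2, 17·1) = 729
f[19] = max(1·729, 2·486, 3·324, …, 17·2, 18·1) = 972
f[20] = max(1·972, 2·729, 3·486, …, 18·2, 19·1) = 1458
One optimal split: 3 + 3 + 3 + 3 + 3 + 3 + 2; product 3·3·3·3·3·3·2 = 1458.

1458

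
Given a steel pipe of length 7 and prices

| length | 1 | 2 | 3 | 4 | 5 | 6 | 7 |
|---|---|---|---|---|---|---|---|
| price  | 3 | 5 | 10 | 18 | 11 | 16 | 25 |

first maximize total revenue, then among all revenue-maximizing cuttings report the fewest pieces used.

2

Build r[k] bottom-up: r[k] = max over allowed piece i of (p[i] + r[k−i]).
r[1] = 3
r[2] = max(3+3, 5+0) = 6
r[3] = max(3+6, 5+3, 10+0) = 10
r[4] = max(3+10, 5+6, 10+3, 18+0) = 18
r[5] = max(3+18, 5+10, 10+6, 18+3, 11+0) = 21
r[6] = max(3+21, 5+18, 10+10, 18+6, 11+3, 16+0) = 24
r[7] = max(3+24, 5+21, 10+18, …, 16+3, 25+0) = 28
Maximum revenue is $28.
Now minimize piece count subject to staying optimal: for each k, pieces[k] = 1 + min over i with p[i]+r[k−i]=r[k] of pieces[k−i].
pieces[4] = 1
pieces[5] = 2
pieces[6] = 3
pieces[7] = 2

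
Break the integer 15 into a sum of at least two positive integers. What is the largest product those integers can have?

Define m[k] = max over 1≤i<k of i · max(k−i, m[k−i]); the inner max lets the remainder stay uncut if that's better.
m[2] = 1*max(1,0) = 1*1 = 1
m[3] = 1*max(2,1) = 1*2 = 2
m[4] = 2*max(2,1) = 2*2 = 4
m[5] = 2*max(3,2) = 2*3 = 6
m[6] = 3*max(3,2) = 3*3 = 9
m[7] = 2*max(5,6) = 2*6 = 12
m[8] = 2*max(6,9) = 2*9 = 18
m[9] = 3*max(6,9) = 3*9 = 27
m[10] = 2*max(8,18) = 2*18 = 36
m[11] = 2*max(9,27) = 2*27 = 54
m[12] = 3*max(9,27) = 3*27 = 81
m[13] = 2*max(11,54) = 2*54 = 108
m[14] = 2*max(12,81) = 2*81 = 162
m[15] = 3*max(12,81) = 3*81 = 243
One optimal split: 3 + 3 + 3 + 3 + 3; product 3*3*3*3*3 = 243.

243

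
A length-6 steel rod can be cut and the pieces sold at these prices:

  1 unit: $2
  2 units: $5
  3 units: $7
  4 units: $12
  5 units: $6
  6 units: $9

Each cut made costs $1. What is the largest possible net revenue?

Build net[k] bottom-up: net[k] = max over allowed piece i of (p[i] + net[k−i]) − 1 per cut.
net[1] = 2
net[2] = max(2+2-1, 5+0) = 5
net[3] = max(2+5-1, 5+2-1, 7+0) = 7
net[4] = max(2+7-1, 5+5-1, 7+2-1, 12+0) = 12
net[5] = max(2+12-1, 5+7-1, 7+5-1, 12+2-1, 6+0) = 13
net[6] = max(2+13-1, 5+12-1, 7+7-1, 12+5-1, 6+2-1, 9+0) = 16
One optimal plan: pieces 4 + 2 (1 cut) → $17 − $1 = $16.

16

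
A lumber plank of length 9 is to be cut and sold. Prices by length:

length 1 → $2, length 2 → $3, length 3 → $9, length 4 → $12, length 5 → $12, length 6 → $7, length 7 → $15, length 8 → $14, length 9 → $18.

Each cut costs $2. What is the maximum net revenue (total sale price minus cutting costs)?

Build net[k] bottom-up: net[k] = max over allowed piece i of (p[i] + net[k−i]) − 2 per cut.
net[1] = 2
net[2] = max(2+2-2, 3+0) = 3
net[3] = max(2+3-2, 3+2-2, 9+0) = 9
net[4] = max(2+9-2, 3+3-2, 9+2-2, 12+0) = 12
net[5] = max(2+12-2, 3+9-2, 9+3-2, 12+2-2, 12+0) = 12
net[6] = max(2+12-2, 3+12-2, 9+9-2, 12+3-2, 12+2-2, 7+0) = 16
net[7] = max(2+16-2, 3+12-2, 9+12-2, …, 7+2-2, 15+0) = 19
net[8] = max(2+19-2, 3+16-2, 9+12-2, …, 15+2-2, 14+0) = 22
net[9] = max(2+22-2, 3+19-2, 9+16-2, …, 14+2-2, 18+0) = 23
One optimal plan: pieces 3 + 3 + 3 (2 cuts) → $27 − $4 = $23.

23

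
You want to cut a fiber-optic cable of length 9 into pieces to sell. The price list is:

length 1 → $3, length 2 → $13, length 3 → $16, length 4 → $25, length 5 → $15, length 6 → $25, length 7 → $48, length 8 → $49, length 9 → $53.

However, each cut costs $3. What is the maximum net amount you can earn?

58

Let r[k] be the best obtainable value from length k. For each k, try every first piece i and keep the best of price[i] + r[k−i] minus the 3 cut fee when i<k.
r[1] = 3
r[2] = 13
r[3] = 16
r[4] = 25
r[5] = 26  (first piece 2, then r[3]=16)
r[6] = 35  (first piece 2, then r[4]=25)
r[7] = 48
r[8] = 49
r[9] = 58  (first piece 2, then r[7]=48)
One optimal plan: pieces 7 + 2 (1 cut) → $61 − $3 = $58.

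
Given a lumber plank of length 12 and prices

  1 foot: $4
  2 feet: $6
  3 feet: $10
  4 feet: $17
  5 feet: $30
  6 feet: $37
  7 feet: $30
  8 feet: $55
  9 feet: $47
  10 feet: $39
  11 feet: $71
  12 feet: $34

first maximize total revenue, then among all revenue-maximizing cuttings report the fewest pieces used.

2

Build r[k] bottom-up: r[k] = max over allowed piece i of (p[i] + r[k−i]).
r[1] = 4
r[2] = max(4+4, 6+0) = 8
r[3] = max(4+8, 6+4, 10+0) = 12
r[4] = max(4+12, 6+8, 10+4, 17+0) = 17
r[5] = max(4+17, 6+12, 10+8, 17+4, 30+0) = 30
r[6] = max(4+30, 6+17, 10+12, 17+8, 30+4, 37+0) = 37
r[7] = max(4+37, 6+30, 10+17, …, 37+4, 30+0) = 41
r[8] = max(4+41, 6+37, 10+30, …, 30+4, 55+0) = 55
r[9] = max(4+55, 6+41, 10+37, …, 55+4, 47+0) = 59
r[10] = max(4+59, 6+55, 10+41, …, 47+4, 39+0) = 63
r[11] = max(4+63, 6+59, 10+55, …, 39+4, 71+0) = 71
r[12] = max(4+71, 6+63, 10+59, …, 71+4, 34+0) = 75
Maximum revenue is $75.
Now minimize piece count subject to staying optimal: for each k, pieces[k] = 1 + min over i with p[i]+r[k−i]=r[k] of pieces[k−i].
pieces[9] = 2
pieces[10] = 3
pieces[11] = 1
pieces[12] = 2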